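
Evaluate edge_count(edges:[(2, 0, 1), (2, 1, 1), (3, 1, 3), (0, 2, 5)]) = 4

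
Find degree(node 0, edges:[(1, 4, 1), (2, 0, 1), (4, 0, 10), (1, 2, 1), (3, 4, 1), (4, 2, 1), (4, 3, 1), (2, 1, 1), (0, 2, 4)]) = incident: (2,0), (4,0), (0,2)
= 3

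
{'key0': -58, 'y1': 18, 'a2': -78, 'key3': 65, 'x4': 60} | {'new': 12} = {'key0': -58, 'y1': 18, 'a2': -78, 'key3': 65, 'x4': 60, 'new': 12}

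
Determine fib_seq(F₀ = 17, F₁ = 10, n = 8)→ F_2 = F_1 + F_0 = 27
F_3 = F_2 + F_1 = 37
F_4 = F_3 + F_2 = 64
...
= [17, 10, 27, 37, 64, 101, 165, 266]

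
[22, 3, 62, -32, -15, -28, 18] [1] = 3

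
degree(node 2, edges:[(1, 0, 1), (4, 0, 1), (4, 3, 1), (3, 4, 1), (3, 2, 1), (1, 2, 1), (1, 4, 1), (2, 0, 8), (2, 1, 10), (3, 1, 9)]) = 4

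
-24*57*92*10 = -1258560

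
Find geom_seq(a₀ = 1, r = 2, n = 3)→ [1, 2, 4]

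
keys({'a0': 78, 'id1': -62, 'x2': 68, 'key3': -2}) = ['a0', 'id1', 'x2', 'key3']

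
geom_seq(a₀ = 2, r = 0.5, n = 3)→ a_0 = 2*0.5^0 = 2.0
a_1 = 2*0.5^1 = 1.0
a_2 = 2*0.5^2 = 0.5
= [2.0, 1.0, 0.5]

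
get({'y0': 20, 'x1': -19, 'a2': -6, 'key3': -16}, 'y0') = 20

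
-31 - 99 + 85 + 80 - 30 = 5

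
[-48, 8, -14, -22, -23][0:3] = [-48, 8, -14]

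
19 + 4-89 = -66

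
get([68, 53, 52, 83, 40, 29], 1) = 53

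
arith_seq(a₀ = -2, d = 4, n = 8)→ [-2, 2, 6, 10, 14, 18, 22, 26]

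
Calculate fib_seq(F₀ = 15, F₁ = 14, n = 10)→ F_2 = F_1 + F_0 = 29
F_3 = F_2 + F_1 = 43
F_4 = F_3 + F_2 = 72
...
= [15, 14, 29, 43, 72, 115, 187, 302, 489, 791]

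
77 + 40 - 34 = 83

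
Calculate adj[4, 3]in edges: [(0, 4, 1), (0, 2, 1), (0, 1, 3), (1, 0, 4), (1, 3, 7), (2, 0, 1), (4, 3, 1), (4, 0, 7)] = 1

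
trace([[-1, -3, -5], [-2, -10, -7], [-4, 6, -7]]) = -18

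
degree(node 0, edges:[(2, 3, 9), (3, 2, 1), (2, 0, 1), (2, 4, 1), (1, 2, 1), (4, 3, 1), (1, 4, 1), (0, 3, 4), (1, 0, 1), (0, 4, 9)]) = incident: (2,0), (0,3), (1,0), (0,4)
= 4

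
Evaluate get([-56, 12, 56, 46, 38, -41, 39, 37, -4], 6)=39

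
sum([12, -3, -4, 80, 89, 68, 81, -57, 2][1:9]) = 256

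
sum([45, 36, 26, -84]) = 45 + 36 + 26 + (-84)
= 23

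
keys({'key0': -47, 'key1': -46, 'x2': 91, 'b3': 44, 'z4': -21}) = ['key0', 'key1', 'x2', 'b3', 'z4']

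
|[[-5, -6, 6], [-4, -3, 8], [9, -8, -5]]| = (1)*(-5)*det([[-3, 8], [-8, -5]]) + (-1)*(-6)*det([[-4, 8], [9, -5]]) + (1)*(6)*det([[-4, -3], [9, -8]])
= -395 + -312 + 354
= -353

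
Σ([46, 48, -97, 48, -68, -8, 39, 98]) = 106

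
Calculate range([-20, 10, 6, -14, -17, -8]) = 30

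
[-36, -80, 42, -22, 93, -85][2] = 42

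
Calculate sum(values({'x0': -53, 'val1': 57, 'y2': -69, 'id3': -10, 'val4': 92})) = (-53) + 57 + (-69) + (-10) + 92
= 17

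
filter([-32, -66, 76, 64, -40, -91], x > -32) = keep x where x > -32: -32✗, -66✗, 76✓, 64✓, -40✗, -91✗
= [76, 64]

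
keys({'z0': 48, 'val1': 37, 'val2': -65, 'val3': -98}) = ['z0', 'val1', 'val2', 'val3']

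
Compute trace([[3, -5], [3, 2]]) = 5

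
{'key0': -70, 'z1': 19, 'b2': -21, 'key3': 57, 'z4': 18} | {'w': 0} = {'key0': -70, 'z1': 19, 'b2': -21, 'key3': 57, 'z4': 18, 'w': 0}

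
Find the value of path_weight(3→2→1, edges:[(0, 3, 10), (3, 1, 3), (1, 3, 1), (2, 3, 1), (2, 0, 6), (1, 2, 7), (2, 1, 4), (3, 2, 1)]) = w(3→2)=1 + w(2→1)=4
= 5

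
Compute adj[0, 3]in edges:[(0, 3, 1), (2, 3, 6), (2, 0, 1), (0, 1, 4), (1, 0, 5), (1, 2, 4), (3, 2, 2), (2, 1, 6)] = 1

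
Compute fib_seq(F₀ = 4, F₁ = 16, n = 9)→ F_2 = F_1 + F_0 = 20
F_3 = F_2 + F_1 = 36
F_4 = F_3 + F_2 = 56
...
= [4, 16, 20, 36, 56, 92, 148, 240, 388]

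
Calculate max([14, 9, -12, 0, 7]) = 14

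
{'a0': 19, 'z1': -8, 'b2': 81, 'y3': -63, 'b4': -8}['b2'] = 81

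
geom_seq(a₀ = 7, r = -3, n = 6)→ [7, -21, 63, -189, 567, -1701]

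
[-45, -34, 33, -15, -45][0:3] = [-45, -34, 33]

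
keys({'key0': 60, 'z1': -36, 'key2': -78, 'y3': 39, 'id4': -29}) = ['key0', 'z1', 'key2', 'y3', 'id4']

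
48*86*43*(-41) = -7277664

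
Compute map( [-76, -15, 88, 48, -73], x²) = [5776, 225, 7744, 2304, 5329]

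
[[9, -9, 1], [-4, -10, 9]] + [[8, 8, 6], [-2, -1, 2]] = [[17, -1, 7], [-6, -11, 11]]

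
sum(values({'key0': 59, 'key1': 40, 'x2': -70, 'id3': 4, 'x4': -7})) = 26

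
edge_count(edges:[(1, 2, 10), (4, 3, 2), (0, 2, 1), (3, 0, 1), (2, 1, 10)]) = 5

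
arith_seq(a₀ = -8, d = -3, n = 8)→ a_0 = -8 + 0*-3 = -8
a_1 = -8 + 1*-3 = -11
a_2 = -8 + 2*-3 = -14
...
= [-8, -11, -14, -17, -20, -23, -26, -29]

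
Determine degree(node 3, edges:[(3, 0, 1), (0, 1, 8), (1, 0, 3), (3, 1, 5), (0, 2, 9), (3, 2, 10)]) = incident: (3,0), (3,1), (3,2)
= 3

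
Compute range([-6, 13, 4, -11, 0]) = 24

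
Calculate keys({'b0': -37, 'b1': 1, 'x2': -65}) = ['b0', 'b1', 'x2']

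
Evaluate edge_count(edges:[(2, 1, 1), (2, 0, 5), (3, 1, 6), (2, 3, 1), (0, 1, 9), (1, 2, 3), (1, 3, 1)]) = 7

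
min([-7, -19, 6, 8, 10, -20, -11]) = -20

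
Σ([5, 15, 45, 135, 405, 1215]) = 5 + 15 + 45 + 135 + 405 + 1215
= 1820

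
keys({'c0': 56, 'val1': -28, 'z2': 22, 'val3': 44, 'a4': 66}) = ['c0', 'val1', 'z2', 'val3', 'a4']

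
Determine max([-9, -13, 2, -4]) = 2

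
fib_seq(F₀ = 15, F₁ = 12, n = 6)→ F_2 = F_1 + F_0 = 27
F_3 = F_2 + F_1 = 39
F_4 = F_3 + F_2 = 66
...
= [15, 12, 27, 39, 66, 105]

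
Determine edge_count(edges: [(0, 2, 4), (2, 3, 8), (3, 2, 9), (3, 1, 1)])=4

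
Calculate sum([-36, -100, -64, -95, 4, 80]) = -211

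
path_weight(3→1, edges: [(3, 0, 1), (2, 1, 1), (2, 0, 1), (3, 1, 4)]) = w(3→1)=4
= 4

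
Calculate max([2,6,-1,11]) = 11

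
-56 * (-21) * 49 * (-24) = -1382976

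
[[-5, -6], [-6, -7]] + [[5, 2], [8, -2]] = [[0, -4], [2, -9]]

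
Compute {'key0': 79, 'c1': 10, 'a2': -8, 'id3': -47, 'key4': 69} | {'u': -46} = {'key0': 79, 'c1': 10, 'a2': -8, 'id3': -47, 'key4': 69, 'u': -46}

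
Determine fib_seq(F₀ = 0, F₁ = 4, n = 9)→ [0, 4, 4, 8, 12, 20, 32, 52, 84]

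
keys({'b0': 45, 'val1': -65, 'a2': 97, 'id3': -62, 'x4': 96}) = ['b0', 'val1', 'a2', 'id3', 'x4']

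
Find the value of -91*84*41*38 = -11909352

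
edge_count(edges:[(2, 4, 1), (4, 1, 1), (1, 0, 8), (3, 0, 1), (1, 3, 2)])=5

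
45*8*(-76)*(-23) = 629280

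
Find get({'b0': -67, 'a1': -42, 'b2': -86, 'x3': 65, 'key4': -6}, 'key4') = -6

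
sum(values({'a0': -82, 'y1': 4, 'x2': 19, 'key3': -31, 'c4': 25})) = -65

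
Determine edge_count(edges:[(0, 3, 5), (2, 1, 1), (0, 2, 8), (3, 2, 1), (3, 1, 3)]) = 5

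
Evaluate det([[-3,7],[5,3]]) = (-3)*(3) - (7)*(5)
= -44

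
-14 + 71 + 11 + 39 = 107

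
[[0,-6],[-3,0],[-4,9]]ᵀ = [[0, -3, -4], [-6, 0, 9]]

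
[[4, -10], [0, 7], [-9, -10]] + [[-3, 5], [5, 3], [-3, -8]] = [[1, -5], [5, 10], [-12, -18]]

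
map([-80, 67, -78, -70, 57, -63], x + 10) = [-70, 77, -68, -60, 67, -53]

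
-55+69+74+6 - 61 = 33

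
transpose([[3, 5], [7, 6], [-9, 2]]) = [[3, 7, -9], [5, 6, 2]]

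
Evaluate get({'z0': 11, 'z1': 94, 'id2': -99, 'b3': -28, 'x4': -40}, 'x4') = -40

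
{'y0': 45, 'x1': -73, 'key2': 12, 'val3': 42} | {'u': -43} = {'y0': 45, 'x1': -73, 'key2': 12, 'val3': 42, 'u': -43}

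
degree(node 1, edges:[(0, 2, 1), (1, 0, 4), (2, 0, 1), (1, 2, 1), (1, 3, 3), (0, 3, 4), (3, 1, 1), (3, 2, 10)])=incident: (1,0), (1,2), (1,3), (3,1)
= 4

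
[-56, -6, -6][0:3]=[-56, -6, -6]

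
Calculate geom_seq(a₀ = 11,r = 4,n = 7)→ [11, 44, 176, 704, 2816, 11264, 45056]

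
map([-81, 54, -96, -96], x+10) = [-71, 64, -86, -86]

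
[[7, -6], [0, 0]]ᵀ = [[7, 0], [-6, 0]]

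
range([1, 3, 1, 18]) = 17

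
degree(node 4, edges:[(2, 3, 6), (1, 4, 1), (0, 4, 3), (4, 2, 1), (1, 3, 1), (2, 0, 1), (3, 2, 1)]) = 3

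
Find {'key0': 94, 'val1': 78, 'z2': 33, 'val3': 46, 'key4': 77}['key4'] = 77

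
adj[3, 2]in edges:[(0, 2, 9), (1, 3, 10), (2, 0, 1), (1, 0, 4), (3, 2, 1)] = 1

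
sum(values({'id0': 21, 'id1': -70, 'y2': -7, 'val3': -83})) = -139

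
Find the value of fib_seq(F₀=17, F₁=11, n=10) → [17, 11, 28, 39, 67, 106, 173, 279, 452, 731]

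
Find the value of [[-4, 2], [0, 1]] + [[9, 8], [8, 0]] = [[5, 10], [8, 1]]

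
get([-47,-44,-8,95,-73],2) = -8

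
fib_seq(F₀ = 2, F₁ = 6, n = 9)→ F_2 = F_1 + F_0 = 8
F_3 = F_2 + F_1 = 14
F_4 = F_3 + F_2 = 22
...
= [2, 6, 8, 14, 22, 36, 58, 94, 152]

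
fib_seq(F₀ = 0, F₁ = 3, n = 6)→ [0, 3, 3, 6, 9, 15]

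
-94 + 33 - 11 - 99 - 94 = -265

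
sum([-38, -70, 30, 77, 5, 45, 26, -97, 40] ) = (-38) + (-70) + 30 + 77 + 5 + 45 + 26 + (-97) + 40
= 18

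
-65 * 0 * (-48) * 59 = 0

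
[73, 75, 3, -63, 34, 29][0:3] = [73, 75, 3]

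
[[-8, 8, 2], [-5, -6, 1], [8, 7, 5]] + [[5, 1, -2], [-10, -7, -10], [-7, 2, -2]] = [[-3, 9, 0], [-15, -13, -9], [1, 9, 3]]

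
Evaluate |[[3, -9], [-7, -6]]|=(3)*(-6) - (-9)*(-7)
= -81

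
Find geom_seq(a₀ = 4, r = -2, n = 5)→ [4, -8, 16, -32, 64]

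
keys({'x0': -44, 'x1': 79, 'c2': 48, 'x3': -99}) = ['x0', 'x1', 'c2', 'x3']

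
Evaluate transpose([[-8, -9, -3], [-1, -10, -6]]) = [[-8, -1], [-9, -10], [-3, -6]]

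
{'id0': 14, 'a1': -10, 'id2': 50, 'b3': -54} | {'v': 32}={'id0': 14, 'a1': -10, 'id2': 50, 'b3': -54, 'v': 32}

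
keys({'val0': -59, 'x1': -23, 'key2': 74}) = ['val0', 'x1', 'key2']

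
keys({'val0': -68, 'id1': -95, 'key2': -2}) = ['val0', 'id1', 'key2']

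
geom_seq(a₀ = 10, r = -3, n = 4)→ a_0 = 10*(-3)^0 = 10
a_1 = 10*(-3)^1 = -30
a_2 = 10*(-3)^2 = 90
...
= [10, -30, 90, -270]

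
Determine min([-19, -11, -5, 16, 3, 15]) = -19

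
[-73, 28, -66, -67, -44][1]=28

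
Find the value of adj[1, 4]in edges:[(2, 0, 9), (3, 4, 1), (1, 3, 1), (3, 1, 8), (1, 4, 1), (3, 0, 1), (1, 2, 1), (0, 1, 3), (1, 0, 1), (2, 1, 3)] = 1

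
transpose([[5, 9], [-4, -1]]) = [[5, -4], [9, -1]]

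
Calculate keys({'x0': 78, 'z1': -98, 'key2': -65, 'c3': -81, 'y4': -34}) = ['x0', 'z1', 'key2', 'c3', 'y4']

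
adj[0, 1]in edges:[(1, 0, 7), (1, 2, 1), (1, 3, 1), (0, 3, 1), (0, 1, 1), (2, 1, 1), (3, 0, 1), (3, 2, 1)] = 1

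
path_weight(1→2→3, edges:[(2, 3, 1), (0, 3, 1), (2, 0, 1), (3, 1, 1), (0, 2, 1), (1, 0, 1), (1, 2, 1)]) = 2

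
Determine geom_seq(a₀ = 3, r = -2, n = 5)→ [3, -6, 12, -24, 48]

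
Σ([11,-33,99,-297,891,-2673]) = 11 + -33 + 99 + -297 + 891 + -2673
= -2002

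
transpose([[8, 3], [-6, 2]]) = [[8, -6], [3, 2]]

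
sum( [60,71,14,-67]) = 60 + 71 + 14 + (-67)
= 78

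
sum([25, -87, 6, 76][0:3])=slice → [25, -87, 6]
25 + (-87) + 6
= -56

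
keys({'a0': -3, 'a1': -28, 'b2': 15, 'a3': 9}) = ['a0', 'a1', 'b2', 'a3']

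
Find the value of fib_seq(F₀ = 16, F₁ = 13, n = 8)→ [16, 13, 29, 42, 71, 113, 184, 297]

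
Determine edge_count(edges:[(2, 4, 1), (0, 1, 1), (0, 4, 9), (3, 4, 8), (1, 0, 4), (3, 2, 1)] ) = 6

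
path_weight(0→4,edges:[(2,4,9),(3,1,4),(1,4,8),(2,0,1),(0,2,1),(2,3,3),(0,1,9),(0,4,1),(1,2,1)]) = w(0→4)=1
= 1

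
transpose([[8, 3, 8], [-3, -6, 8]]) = [[8, -3], [3, -6], [8, 8]]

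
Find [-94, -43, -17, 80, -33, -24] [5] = -24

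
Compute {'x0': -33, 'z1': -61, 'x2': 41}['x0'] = -33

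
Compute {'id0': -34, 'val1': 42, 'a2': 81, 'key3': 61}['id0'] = -34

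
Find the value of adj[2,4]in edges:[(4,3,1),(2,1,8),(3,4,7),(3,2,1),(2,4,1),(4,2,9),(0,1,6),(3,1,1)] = 1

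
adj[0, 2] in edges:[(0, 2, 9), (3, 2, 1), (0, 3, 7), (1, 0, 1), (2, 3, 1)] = 9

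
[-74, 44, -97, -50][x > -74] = keep x where x > -74: -74✗, 44✓, -97✗, -50✓
= [44, -50]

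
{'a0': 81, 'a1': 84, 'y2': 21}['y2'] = 21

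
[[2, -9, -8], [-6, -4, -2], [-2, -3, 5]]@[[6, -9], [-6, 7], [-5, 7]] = [[106, -137], [-2, 12], [-19, 32]]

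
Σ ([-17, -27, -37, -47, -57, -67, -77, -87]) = (-17) + (-27) + (-37) + (-47) + (-57) + (-67) + (-77) + (-87)
= -416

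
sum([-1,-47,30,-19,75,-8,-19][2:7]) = slice → [30, -19, 75, -8, -19]
30 + (-19) + 75 + (-8) + (-19)
= 59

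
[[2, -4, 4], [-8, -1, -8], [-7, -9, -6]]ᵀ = [[2, -8, -7], [-4, -1, -9], [4, -8, -6]]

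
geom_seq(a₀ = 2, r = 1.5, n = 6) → [2.0, 3.0, 4.5, 6.75, 10.125, 15.1875]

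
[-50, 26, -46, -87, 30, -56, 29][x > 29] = [30]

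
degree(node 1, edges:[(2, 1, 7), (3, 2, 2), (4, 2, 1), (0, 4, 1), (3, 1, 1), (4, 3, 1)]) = incident: (2,1), (3,1)
= 2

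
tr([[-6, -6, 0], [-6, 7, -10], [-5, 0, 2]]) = diagonal: (-6) + 7 + 2
= 3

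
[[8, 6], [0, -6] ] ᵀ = [[8, 0], [6, -6]]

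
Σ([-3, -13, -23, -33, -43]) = -115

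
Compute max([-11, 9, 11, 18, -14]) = 18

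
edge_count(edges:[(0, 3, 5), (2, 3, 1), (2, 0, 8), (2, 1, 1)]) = 4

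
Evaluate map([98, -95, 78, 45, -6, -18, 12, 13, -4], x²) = (98)²=9604, (-95)²=9025, (78)²=6084, (45)²=2025, (-6)²=36, (-18)²=324, (12)²=144, (13)²=169, (-4)²=16
= [9604, 9025, 6084, 2025, 36, 324, 144, 169, 16]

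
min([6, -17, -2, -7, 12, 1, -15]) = -17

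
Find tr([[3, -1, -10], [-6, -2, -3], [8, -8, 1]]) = diagonal: 3 + (-2) + 1
= 2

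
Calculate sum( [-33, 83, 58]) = (-33) + 83 + 58
= 108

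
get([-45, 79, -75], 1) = 79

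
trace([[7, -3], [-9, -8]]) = -1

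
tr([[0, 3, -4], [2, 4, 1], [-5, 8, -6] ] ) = -2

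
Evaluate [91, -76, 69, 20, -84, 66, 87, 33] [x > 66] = keep x where x > 66: 91✓, -76✗, 69✓, 20✗, -84✗, 66✗, 87✓, 33✗
= [91, 69, 87]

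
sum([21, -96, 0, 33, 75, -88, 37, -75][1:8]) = slice → [-96, 0, 33, 75, -88, 37, -75]
(-96) + 0 + 33 + 75 + (-88) + 37 + (-75)
= -114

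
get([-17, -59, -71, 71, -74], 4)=-74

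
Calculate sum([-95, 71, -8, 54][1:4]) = 117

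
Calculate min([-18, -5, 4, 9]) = -18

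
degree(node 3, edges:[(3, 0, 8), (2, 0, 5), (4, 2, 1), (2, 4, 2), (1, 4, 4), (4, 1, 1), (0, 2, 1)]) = incident: (3,0)
= 1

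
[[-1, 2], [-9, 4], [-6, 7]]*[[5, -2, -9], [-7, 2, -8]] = [[-19, 6, -7], [-73, 26, 49], [-79, 26, -2]]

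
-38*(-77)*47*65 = 8938930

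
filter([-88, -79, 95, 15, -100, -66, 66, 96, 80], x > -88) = [-79, 95, 15, -66, 66, 96, 80]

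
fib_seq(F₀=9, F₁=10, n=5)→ [9, 10, 19, 29, 48]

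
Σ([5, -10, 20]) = 15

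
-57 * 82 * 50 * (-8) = 1869600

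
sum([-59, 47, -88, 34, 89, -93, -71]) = (-59) + 47 + (-88) + 34 + 89 + (-93) + (-71)
= -141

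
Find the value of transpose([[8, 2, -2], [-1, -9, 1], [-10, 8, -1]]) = [[8, -1, -10], [2, -9, 8], [-2, 1, -1]]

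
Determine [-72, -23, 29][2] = 29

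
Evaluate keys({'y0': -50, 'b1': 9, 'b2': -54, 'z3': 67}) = ['y0', 'b1', 'b2', 'z3']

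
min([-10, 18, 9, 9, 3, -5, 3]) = -10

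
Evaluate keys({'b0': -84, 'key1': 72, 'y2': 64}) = ['b0', 'key1', 'y2']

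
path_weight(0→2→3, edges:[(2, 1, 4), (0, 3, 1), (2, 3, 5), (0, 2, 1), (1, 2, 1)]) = w(0→2)=1 + w(2→3)=5
= 6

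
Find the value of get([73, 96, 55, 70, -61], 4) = -61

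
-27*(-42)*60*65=4422600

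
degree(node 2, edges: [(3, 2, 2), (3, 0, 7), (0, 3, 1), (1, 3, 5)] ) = incident: (3,2)
= 1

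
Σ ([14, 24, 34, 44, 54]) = 14 + 24 + 34 + 44 + 54
= 170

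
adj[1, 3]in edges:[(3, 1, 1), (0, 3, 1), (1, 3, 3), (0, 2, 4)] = 3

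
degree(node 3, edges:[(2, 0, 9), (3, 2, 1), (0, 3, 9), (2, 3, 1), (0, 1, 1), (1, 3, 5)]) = incident: (3,2), (0,3), (2,3), (1,3)
= 4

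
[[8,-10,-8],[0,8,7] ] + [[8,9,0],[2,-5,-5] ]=[[16, -1, -8], [2, 3, 2]]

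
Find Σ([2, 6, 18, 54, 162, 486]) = 728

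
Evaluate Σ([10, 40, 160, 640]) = 850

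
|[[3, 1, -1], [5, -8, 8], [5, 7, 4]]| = (1)*(3)*det([[-8, 8], [7, 4]]) + (-1)*(1)*det([[5, 8], [5, 4]]) + (1)*(-1)*det([[5, -8], [5, 7]])
= -264 + 20 + -75
= -319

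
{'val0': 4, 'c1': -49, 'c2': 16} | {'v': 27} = {'val0': 4, 'c1': -49, 'c2': 16, 'v': 27}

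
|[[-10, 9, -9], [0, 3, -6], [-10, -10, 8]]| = 630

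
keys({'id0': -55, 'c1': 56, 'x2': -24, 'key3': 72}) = ['id0', 'c1', 'x2', 'key3']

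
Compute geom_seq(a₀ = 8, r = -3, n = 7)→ [8, -24, 72, -216, 648, -1944, 5832]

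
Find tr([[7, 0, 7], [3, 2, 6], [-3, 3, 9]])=18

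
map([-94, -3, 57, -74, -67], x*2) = -94*2=-188, -3*2=-6, 57*2=114, -74*2=-148, -67*2=-134
= [-188, -6, 114, -148, -134]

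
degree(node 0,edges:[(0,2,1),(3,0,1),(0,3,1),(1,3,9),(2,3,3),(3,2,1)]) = 3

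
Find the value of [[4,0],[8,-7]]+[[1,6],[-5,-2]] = [[5, 6], [3, -9]]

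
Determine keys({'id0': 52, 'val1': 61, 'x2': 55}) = ['id0', 'val1', 'x2']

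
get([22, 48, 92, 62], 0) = 22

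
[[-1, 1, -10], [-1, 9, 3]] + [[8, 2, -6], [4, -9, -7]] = [[7, 3, -16], [3, 0, -4]]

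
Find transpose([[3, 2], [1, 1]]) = [[3, 1], [2, 1]]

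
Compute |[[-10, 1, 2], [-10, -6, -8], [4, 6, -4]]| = -864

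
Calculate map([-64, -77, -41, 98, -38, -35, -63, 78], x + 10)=[-54, -67, -31, 108, -28, -25, -53, 88]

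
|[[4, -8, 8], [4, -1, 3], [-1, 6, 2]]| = (1)*(4)*det([[-1, 3], [6, 2]]) + (-1)*(-8)*det([[4, 3], [-1, 2]]) + (1)*(8)*det([[4, -1], [-1, 6]])
= -80 + 88 + 184
= 192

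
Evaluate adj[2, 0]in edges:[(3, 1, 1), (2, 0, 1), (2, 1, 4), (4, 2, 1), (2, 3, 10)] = 1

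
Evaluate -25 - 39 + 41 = -23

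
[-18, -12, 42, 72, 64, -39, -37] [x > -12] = keep x where x > -12: -18✗, -12✗, 42✓, 72✓, 64✓, -39✗, -37✗
= [42, 72, 64]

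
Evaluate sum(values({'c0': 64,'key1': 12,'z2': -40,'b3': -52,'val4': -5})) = -21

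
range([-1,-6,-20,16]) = 36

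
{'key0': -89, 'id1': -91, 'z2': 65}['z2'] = 65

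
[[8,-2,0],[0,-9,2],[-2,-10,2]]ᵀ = [[8, 0, -2], [-2, -9, -10], [0, 2, 2]]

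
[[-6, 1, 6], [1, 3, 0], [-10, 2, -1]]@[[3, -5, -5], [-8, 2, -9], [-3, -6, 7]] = [[-44, -4, 63], [-21, 1, -32], [-43, 60, 25]]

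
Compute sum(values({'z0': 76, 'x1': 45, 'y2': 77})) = 76 + 45 + 77
= 198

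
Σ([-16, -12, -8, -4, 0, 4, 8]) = (-16) + (-12) + (-8) + (-4) + 0 + 4 + 8
= -28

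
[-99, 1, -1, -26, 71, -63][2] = -1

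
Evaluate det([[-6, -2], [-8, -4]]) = 8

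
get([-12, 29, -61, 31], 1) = 29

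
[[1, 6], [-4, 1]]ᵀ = [[1, -4], [6, 1]]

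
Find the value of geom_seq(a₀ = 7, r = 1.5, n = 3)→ a_0 = 7*1.5^0 = 7.0
a_1 = 7*1.5^1 = 10.5
a_2 = 7*1.5^2 = 15.75
= [7.0, 10.5, 15.75]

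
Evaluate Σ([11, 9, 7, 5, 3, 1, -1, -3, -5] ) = 27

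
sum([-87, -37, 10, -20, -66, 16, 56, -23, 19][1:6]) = slice → [-37, 10, -20, -66, 16]
(-37) + 10 + (-20) + (-66) + 16
= -97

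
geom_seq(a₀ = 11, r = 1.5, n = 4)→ [11.0, 16.5, 24.75, 37.125]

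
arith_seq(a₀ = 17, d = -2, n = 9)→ a_0 = 17 + 0*-2 = 17
a_1 = 17 + 1*-2 = 15
a_2 = 17 + 2*-2 = 13
...
= [17, 15, 13, 11, 9, 7, 5, 3, 1]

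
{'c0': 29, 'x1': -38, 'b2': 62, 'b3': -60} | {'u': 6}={'c0': 29, 'x1': -38, 'b2': 62, 'b3': -60, 'u': 6}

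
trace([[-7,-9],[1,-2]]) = diagonal: (-7) + (-2)
= -9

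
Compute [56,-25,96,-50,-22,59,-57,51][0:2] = [56, -25]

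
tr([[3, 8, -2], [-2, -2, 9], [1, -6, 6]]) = 7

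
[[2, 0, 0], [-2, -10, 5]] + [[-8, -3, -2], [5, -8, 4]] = [[-6, -3, -2], [3, -18, 9]]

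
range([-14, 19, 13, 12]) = 33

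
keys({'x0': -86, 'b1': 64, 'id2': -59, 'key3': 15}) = ['x0', 'b1', 'id2', 'key3']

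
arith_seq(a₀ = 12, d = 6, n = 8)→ a_0 = 12 + 0*6 = 12
a_1 = 12 + 1*6 = 18
a_2 = 12 + 2*6 = 24
...
= [12, 18, 24, 30, 36, 42, 48, 54]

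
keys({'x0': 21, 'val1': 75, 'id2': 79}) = ['x0', 'val1', 'id2']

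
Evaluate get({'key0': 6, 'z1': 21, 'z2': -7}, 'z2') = -7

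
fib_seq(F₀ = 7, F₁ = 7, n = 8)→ [7, 7, 14, 21, 35, 56, 91, 147]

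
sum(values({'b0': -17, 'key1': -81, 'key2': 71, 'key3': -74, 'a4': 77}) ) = (-17) + (-81) + 71 + (-74) + 77
= -24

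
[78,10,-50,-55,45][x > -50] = keep x where x > -50: 78✓, 10✓, -50✗, -55✗, 45✓
= [78, 10, 45]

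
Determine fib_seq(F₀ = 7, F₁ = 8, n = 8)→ [7, 8, 15, 23, 38, 61, 99, 160]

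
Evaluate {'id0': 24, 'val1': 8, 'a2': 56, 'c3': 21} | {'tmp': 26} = {'id0': 24, 'val1': 8, 'a2': 56, 'c3': 21, 'tmp': 26}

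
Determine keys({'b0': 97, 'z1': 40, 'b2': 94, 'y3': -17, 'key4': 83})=['b0', 'z1', 'b2', 'y3', 'key4']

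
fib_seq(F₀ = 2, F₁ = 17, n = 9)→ F_2 = F_1 + F_0 = 19
F_3 = F_2 + F_1 = 36
F_4 = F_3 + F_2 = 55
...
= [2, 17, 19, 36, 55, 91, 146, 237, 383]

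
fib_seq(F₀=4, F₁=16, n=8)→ F_2 = F_1 + F_0 = 20
F_3 = F_2 + F_1 = 36
F_4 = F_3 + F_2 = 56
...
= [4, 16, 20, 36, 56, 92, 148, 240]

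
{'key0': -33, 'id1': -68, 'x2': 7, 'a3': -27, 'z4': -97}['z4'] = -97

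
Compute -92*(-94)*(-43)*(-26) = 9668464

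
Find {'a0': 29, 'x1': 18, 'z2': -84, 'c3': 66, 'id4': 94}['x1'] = 18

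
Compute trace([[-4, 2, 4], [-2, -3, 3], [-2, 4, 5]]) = -2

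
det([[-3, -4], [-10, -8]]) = (-3)*(-8) - (-4)*(-10)
= -16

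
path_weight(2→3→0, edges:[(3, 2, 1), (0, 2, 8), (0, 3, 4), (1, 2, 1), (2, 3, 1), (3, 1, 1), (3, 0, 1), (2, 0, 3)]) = 2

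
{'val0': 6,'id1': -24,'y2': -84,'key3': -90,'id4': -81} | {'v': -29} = {'val0': 6, 'id1': -24, 'y2': -84, 'key3': -90, 'id4': -81, 'v': -29}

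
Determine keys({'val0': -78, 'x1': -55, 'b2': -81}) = ['val0', 'x1', 'b2']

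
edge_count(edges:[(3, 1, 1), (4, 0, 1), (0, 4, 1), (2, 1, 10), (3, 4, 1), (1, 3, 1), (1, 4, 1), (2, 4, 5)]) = 8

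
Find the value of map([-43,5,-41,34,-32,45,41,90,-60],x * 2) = -43*2=-86, 5*2=10, -41*2=-82, 34*2=68, -32*2=-64, 45*2=90, 41*2=82, 90*2=180, -60*2=-120
= [-86, 10, -82, 68, -64, 90, 82, 180, -120]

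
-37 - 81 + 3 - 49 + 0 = -164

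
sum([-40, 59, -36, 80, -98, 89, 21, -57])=18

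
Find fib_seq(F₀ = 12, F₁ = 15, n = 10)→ F_2 = F_1 + F_0 = 27
F_3 = F_2 + F_1 = 42
F_4 = F_3 + F_2 = 69
...
= [12, 15, 27, 42, 69, 111, 180, 291, 471, 762]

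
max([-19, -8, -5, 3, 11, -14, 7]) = 11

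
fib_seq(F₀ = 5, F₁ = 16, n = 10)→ F_2 = F_1 + F_0 = 21
F_3 = F_2 + F_1 = 37
F_4 = F_3 + F_2 = 58
...
= [5, 16, 21, 37, 58, 95, 153, 248, 401, 649]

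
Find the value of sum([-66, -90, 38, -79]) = (-66) + (-90) + 38 + (-79)
= -197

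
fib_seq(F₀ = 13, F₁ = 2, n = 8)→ [13, 2, 15, 17, 32, 49, 81, 130]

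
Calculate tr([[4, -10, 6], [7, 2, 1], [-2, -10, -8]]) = -2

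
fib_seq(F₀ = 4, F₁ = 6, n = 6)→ F_2 = F_1 + F_0 = 10
F_3 = F_2 + F_1 = 16
F_4 = F_3 + F_2 = 26
...
= [4, 6, 10, 16, 26, 42]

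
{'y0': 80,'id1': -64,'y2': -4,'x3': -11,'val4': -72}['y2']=-4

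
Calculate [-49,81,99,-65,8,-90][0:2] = [-49, 81]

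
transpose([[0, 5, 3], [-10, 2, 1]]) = [[0, -10], [5, 2], [3, 1]]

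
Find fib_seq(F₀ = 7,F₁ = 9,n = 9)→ [7, 9, 16, 25, 41, 66, 107, 173, 280]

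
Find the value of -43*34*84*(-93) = 11421144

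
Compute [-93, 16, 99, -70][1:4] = [16, 99, -70]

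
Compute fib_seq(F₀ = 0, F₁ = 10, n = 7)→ [0, 10, 10, 20, 30, 50, 80]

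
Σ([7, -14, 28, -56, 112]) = 7 + -14 + 28 + -56 + 112
= 77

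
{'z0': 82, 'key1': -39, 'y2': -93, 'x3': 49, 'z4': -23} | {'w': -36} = {'z0': 82, 'key1': -39, 'y2': -93, 'x3': 49, 'z4': -23, 'w': -36}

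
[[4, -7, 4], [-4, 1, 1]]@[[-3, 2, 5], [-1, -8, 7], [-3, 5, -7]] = C[0][0] = (4)*(-3) + (-7)*(-1) + (4)*(-3) = -17
C[0][1] = (4)*(2) + (-7)*(-8) + (4)*(5) = 84
C[0][2] = (4)*(5) + (-7)*(7) + (4)*(-7) = -57
C[1][0] = (-4)*(-3) + (1)*(-1) + (1)*(-3) = 8
C[1][1] = (-4)*(2) + (1)*(-8) + (1)*(5) = -11
C[1][2] = (-4)*(5) + (1)*(7) + (1)*(-7) = -20
= [[-17, 84, -57], [8, -11, -20]]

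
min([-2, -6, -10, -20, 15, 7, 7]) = -20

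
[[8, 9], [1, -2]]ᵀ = [[8, 1], [9, -2]]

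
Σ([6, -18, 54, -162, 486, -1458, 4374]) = 6 + -18 + 54 + -162 + 486 + -1458 + 4374
= 3282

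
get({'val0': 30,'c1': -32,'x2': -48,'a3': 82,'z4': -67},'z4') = -67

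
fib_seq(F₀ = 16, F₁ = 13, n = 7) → [16, 13, 29, 42, 71, 113, 184]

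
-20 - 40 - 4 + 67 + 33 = 36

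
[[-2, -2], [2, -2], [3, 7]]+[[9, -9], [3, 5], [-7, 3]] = [[7, -11], [5, 3], [-4, 10]]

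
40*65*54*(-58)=-8143200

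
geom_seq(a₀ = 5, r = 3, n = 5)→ a_0 = 5*3^0 = 5
a_1 = 5*3^1 = 15
a_2 = 5*3^2 = 45
...
= [5, 15, 45, 135, 405]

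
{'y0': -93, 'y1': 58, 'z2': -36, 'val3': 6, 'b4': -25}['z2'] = -36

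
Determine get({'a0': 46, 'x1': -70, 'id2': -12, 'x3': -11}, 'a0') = 46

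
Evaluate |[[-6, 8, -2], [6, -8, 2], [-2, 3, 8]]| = 0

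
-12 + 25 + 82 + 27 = 122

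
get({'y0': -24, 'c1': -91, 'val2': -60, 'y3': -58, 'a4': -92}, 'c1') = -91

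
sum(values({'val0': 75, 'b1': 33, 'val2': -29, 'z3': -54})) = 75 + 33 + (-29) + (-54)
= 25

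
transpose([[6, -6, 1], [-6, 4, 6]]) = [[6, -6], [-6, 4], [1, 6]]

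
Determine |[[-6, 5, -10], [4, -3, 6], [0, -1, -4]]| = 12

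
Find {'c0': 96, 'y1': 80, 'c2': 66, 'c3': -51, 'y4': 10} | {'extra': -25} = {'c0': 96, 'y1': 80, 'c2': 66, 'c3': -51, 'y4': 10, 'extra': -25}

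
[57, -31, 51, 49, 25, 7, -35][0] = 57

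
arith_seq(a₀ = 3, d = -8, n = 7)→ a_0 = 3 + 0*-8 = 3
a_1 = 3 + 1*-8 = -5
a_2 = 3 + 2*-8 = -13
...
= [3, -5, -13, -21, -29, -37, -45]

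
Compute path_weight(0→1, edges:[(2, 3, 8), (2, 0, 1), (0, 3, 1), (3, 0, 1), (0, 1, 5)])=5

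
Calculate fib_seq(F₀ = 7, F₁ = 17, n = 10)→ F_2 = F_1 + F_0 = 24
F_3 = F_2 + F_1 = 41
F_4 = F_3 + F_2 = 65
...
= [7, 17, 24, 41, 65, 106, 171, 277, 448, 725]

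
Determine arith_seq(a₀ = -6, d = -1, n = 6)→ a_0 = -6 + 0*-1 = -6
a_1 = -6 + 1*-1 = -7
a_2 = -6 + 2*-1 = -8
...
= [-6, -7, -8, -9, -10, -11]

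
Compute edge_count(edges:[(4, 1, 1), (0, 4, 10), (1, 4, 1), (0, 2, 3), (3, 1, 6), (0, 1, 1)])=6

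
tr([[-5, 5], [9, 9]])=diagonal: (-5) + 9
= 4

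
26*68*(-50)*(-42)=3712800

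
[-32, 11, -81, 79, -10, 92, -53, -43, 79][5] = 92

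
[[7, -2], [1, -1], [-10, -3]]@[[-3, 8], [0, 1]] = [[-21, 54], [-3, 7], [30, -83]]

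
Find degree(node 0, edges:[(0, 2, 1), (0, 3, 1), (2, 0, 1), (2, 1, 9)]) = 3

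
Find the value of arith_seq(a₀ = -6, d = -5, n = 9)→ [-6, -11, -16, -21, -26, -31, -36, -41, -46]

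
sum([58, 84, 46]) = 58 + 84 + 46
= 188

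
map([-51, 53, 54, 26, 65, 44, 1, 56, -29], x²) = (-51)²=2601, (53)²=2809, (54)²=2916, (26)²=676, (65)²=4225, (44)²=1936, (1)²=1, (56)²=3136, (-29)²=841
= [2601, 2809, 2916, 676, 4225, 1936, 1, 3136, 841]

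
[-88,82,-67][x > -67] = keep x where x > -67: -88✗, 82✓, -67✗
= [82]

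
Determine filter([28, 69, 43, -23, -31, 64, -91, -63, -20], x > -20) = keep x where x > -20: 28✓, 69✓, 43✓, -23✗, -31✗, 64✓, -91✗, -63✗, -20✗
= [28, 69, 43, 64]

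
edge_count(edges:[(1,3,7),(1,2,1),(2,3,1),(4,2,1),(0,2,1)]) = 5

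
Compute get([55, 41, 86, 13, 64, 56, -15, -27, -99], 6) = -15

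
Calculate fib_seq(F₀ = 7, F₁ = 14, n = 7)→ F_2 = F_1 + F_0 = 21
F_3 = F_2 + F_1 = 35
F_4 = F_3 + F_2 = 56
...
= [7, 14, 21, 35, 56, 91, 147]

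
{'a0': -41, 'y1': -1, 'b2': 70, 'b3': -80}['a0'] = -41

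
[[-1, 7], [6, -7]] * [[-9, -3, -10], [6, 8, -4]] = [[51, 59, -18], [-96, -74, -32]]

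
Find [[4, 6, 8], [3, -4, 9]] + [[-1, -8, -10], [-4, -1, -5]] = [[3, -2, -2], [-1, -5, 4]]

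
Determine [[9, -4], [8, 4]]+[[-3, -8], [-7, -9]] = [[6, -12], [1, -5]]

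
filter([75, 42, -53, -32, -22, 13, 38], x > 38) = [75, 42]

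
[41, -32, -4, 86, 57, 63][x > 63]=[86]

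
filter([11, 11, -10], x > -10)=keep x where x > -10: 11✓, 11✓, -10✗
= [11, 11]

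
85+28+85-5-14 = 179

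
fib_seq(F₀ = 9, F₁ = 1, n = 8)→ F_2 = F_1 + F_0 = 10
F_3 = F_2 + F_1 = 11
F_4 = F_3 + F_2 = 21
...
= [9, 1, 10, 11, 21, 32, 53, 85]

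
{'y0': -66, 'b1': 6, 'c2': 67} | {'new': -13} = {'y0': -66, 'b1': 6, 'c2': 67, 'new': -13}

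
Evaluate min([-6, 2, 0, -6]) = -6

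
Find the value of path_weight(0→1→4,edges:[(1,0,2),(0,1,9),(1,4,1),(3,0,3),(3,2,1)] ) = 10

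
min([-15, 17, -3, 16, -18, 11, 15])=-18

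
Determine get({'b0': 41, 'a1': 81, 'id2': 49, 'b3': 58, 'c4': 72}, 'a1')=81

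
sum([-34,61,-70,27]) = -16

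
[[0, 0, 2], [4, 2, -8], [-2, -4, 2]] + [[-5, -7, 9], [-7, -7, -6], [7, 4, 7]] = [[-5, -7, 11], [-3, -5, -14], [5, 0, 9]]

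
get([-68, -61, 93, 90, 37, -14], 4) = 37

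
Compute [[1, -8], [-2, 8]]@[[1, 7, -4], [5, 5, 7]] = [[-39, -33, -60], [38, 26, 64]]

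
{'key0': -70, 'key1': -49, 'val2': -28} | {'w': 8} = {'key0': -70, 'key1': -49, 'val2': -28, 'w': 8}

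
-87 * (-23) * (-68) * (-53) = 7211604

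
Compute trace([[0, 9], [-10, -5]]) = -5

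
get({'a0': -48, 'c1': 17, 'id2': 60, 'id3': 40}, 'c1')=17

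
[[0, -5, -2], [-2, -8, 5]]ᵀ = [[0, -2], [-5, -8], [-2, 5]]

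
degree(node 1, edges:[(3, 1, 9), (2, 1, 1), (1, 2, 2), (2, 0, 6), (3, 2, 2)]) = incident: (3,1), (2,1), (1,2)
= 3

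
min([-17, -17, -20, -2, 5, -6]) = -20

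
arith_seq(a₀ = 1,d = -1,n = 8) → [1, 0, -1, -2, -3, -4, -5, -6]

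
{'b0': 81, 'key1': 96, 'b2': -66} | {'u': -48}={'b0': 81, 'key1': 96, 'b2': -66, 'u': -48}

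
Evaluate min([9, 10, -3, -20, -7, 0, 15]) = -20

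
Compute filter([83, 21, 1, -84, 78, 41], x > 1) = keep x where x > 1: 83✓, 21✓, 1✗, -84✗, 78✓, 41✓
= [83, 21, 78, 41]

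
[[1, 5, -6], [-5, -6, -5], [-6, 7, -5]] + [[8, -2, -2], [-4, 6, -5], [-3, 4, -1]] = [[9, 3, -8], [-9, 0, -10], [-9, 11, -6]]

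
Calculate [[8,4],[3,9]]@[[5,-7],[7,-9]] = [[68, -92], [78, -102]]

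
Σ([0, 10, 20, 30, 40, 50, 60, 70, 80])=0 + 10 + 20 + 30 + 40 + 50 + 60 + 70 + 80
= 360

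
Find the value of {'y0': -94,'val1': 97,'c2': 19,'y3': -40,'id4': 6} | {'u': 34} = {'y0': -94, 'val1': 97, 'c2': 19, 'y3': -40, 'id4': 6, 'u': 34}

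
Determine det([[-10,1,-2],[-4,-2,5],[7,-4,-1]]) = (1)*(-10)*det([[-2, 5], [-4, -1]]) + (-1)*(1)*det([[-4, 5], [7, -1]]) + (1)*(-2)*det([[-4, -2], [7, -4]])
= -220 + 31 + -60
= -249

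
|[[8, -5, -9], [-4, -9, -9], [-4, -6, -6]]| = (1)*(8)*det([[-9, -9], [-6, -6]]) + (-1)*(-5)*det([[-4, -9], [-4, -6]]) + (1)*(-9)*det([[-4, -9], [-4, -6]])
= 0 + -60 + 108
= 48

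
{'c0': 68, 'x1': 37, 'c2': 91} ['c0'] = 68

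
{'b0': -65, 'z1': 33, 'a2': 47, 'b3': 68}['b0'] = -65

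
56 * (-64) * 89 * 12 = -3827712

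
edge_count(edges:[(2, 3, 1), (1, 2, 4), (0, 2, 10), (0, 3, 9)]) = 4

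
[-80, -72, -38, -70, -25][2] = -38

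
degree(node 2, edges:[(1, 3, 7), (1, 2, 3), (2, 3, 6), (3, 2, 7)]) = incident: (1,2), (2,3), (3,2)
= 3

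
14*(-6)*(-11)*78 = 72072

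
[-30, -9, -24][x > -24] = keep x where x > -24: -30✗, -9✓, -24✗
= [-9]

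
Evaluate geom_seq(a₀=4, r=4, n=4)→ a_0 = 4*4^0 = 4
a_1 = 4*4^1 = 16
a_2 = 4*4^2 = 64
...
= [4, 16, 64, 256]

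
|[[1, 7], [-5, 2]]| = (1)*(2) - (7)*(-5)
= 37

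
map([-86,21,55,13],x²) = [7396, 441, 3025, 169]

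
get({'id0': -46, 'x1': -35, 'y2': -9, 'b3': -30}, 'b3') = -30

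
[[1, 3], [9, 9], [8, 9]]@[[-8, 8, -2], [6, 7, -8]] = C[0][0] = (1)*(-8) + (3)*(6) = 10
C[0][1] = (1)*(8) + (3)*(7) = 29
C[0][2] = (1)*(-2) + (3)*(-8) = -26
C[1][0] = (9)*(-8) + (9)*(6) = -18
C[1][1] = (9)*(8) + (9)*(7) = 135
C[1][2] = (9)*(-2) + (9)*(-8) = -90
... (3 more cells)
= [[10, 29, -26], [-18, 135, -90], [-10, 127, -88]]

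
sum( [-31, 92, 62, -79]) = 44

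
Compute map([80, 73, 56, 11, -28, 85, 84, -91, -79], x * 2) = 80*2=160, 73*2=146, 56*2=112, 11*2=22, -28*2=-56, 85*2=170, 84*2=168, -91*2=-182, -79*2=-158
= [160, 146, 112, 22, -56, 170, 168, -182, -158]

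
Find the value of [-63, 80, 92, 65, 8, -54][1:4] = [80, 92, 65]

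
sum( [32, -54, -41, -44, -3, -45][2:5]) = slice → [-41, -44, -3]
(-41) + (-44) + (-3)
= -88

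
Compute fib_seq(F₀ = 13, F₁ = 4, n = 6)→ [13, 4, 17, 21, 38, 59]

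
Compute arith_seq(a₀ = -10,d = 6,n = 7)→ a_0 = -10 + 0*6 = -10
a_1 = -10 + 1*6 = -4
a_2 = -10 + 2*6 = 2
...
= [-10, -4, 2, 8, 14, 20, 26]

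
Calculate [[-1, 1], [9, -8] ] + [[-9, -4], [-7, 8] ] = [[-10, -3], [2, 0]]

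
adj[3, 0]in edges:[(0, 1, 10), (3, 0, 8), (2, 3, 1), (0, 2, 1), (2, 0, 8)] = 8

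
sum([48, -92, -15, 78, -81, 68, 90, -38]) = 58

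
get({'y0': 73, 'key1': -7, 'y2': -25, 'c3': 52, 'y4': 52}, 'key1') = -7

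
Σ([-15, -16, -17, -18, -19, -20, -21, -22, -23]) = (-15) + (-16) + (-17) + (-18) + (-19) + (-20) + (-21) + (-22) + (-23)
= -171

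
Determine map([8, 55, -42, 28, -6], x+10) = [18, 65, -32, 38, 4]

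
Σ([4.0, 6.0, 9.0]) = 19.0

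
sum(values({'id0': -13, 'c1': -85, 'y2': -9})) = (-13) + (-85) + (-9)
= -107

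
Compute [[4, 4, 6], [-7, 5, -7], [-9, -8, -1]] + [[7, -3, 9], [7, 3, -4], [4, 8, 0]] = [[11, 1, 15], [0, 8, -11], [-5, 0, -1]]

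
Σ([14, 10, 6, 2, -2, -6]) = 24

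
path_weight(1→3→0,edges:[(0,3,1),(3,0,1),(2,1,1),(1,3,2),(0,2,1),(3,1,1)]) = 3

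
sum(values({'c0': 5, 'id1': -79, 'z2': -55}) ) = 5 + (-79) + (-55)
= -129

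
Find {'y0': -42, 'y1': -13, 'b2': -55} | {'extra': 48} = {'y0': -42, 'y1': -13, 'b2': -55, 'extra': 48}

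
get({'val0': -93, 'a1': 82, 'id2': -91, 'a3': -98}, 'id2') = -91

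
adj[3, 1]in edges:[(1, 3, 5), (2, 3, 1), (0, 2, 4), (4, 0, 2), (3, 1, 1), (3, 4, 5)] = 1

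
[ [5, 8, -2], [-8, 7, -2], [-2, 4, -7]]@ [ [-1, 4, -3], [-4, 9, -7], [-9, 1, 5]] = [[-19, 90, -81], [-2, 29, -35], [49, 21, -57]]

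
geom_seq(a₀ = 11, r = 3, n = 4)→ a_0 = 11*3^0 = 11
a_1 = 11*3^1 = 33
a_2 = 11*3^2 = 99
...
= [11, 33, 99, 297]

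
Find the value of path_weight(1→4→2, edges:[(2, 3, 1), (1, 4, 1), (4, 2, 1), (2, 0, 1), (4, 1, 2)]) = 2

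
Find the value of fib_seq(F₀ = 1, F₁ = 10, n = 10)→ [1, 10, 11, 21, 32, 53, 85, 138, 223, 361]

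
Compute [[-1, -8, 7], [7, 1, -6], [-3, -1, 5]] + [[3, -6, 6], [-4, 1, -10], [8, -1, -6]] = [[2, -14, 13], [3, 2, -16], [5, -2, -1]]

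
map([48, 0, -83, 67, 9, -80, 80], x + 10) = [58, 10, -73, 77, 19, -70, 90]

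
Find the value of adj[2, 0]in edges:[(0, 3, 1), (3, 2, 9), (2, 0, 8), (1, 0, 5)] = 8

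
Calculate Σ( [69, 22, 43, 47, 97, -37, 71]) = 312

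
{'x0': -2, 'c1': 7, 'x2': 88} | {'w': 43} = {'x0': -2, 'c1': 7, 'x2': 88, 'w': 43}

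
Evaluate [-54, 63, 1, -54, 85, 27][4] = 85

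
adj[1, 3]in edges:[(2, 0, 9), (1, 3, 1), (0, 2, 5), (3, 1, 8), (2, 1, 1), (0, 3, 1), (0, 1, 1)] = 1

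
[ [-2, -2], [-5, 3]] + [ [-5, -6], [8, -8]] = [[-7, -8], [3, -5]]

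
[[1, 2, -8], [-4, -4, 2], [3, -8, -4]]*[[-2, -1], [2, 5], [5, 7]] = [[-38, -47], [10, -2], [-42, -71]]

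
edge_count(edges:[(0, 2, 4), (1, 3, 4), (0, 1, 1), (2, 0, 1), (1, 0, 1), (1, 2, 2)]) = 6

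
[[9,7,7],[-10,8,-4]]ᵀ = [[9, -10], [7, 8], [7, -4]]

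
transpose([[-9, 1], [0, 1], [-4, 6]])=[[-9, 0, -4], [1, 1, 6]]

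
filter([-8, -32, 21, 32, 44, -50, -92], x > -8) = keep x where x > -8: -8✗, -32✗, 21✓, 32✓, 44✓, -50✗, -92✗
= [21, 32, 44]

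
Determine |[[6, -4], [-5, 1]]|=-14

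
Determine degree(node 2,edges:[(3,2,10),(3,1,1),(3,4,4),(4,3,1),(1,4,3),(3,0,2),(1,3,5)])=1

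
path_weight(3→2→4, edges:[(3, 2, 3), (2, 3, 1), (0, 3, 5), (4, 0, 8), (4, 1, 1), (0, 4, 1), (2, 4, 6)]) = 9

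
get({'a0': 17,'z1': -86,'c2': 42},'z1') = -86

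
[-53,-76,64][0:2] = [-53, -76]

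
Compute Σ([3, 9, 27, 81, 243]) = 3 + 9 + 27 + 81 + 243
= 363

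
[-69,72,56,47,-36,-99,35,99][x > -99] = [-69, 72, 56, 47, -36, 35, 99]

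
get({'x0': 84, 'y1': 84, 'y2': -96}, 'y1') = 84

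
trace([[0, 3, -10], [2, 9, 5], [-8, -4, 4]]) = 13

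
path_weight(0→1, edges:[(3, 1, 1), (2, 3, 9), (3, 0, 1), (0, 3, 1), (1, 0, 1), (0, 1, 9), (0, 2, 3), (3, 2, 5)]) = w(0→1)=9
= 9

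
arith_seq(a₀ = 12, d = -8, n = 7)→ [12, 4, -4, -12, -20, -28, -36]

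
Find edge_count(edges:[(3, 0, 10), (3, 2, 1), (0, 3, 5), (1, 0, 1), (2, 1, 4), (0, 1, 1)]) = 6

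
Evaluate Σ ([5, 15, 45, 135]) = 5 + 15 + 45 + 135
= 200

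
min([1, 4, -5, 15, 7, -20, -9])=-20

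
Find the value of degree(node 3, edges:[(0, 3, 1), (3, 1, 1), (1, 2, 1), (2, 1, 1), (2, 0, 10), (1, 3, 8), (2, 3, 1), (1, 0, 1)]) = incident: (0,3), (3,1), (1,3), (2,3)
= 4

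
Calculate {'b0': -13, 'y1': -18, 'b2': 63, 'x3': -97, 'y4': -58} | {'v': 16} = {'b0': -13, 'y1': -18, 'b2': 63, 'x3': -97, 'y4': -58, 'v': 16}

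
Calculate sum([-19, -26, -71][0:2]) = slice → [-19, -26]
(-19) + (-26)
= -45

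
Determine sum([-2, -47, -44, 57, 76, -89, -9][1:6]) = -47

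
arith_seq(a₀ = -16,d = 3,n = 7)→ a_0 = -16 + 0*3 = -16
a_1 = -16 + 1*3 = -13
a_2 = -16 + 2*3 = -10
...
= [-16, -13, -10, -7, -4, -1, 2]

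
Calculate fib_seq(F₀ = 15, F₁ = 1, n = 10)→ F_2 = F_1 + F_0 = 16
F_3 = F_2 + F_1 = 17
F_4 = F_3 + F_2 = 33
...
= [15, 1, 16, 17, 33, 50, 83, 133, 216, 349]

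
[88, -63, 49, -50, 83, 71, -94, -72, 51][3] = -50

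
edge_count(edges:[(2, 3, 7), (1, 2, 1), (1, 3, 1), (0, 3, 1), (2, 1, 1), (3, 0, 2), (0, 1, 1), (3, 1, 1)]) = 8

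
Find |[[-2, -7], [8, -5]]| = (-2)*(-5) - (-7)*(8)
= 66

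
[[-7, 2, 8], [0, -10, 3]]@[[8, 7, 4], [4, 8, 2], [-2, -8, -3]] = C[0][0] = (-7)*(8) + (2)*(4) + (8)*(-2) = -64
C[0][1] = (-7)*(7) + (2)*(8) + (8)*(-8) = -97
C[0][2] = (-7)*(4) + (2)*(2) + (8)*(-3) = -48
C[1][0] = (0)*(8) + (-10)*(4) + (3)*(-2) = -46
C[1][1] = (0)*(7) + (-10)*(8) + (3)*(-8) = -104
C[1][2] = (0)*(4) + (-10)*(2) + (3)*(-3) = -29
= [[-64, -97, -48], [-46, -104, -29]]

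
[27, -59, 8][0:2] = [27, -59]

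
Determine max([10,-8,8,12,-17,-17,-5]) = 12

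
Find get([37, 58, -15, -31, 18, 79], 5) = 79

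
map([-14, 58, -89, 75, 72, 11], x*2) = [-28, 116, -178, 150, 144, 22]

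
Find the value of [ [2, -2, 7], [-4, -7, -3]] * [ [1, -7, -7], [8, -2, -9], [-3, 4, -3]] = [[-35, 18, -17], [-51, 30, 100]]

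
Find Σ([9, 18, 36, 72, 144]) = 9 + 18 + 36 + 72 + 144
= 279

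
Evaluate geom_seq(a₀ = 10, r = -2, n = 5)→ a_0 = 10*(-2)^0 = 10
a_1 = 10*(-2)^1 = -20
a_2 = 10*(-2)^2 = 40
...
= [10, -20, 40, -80, 160]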